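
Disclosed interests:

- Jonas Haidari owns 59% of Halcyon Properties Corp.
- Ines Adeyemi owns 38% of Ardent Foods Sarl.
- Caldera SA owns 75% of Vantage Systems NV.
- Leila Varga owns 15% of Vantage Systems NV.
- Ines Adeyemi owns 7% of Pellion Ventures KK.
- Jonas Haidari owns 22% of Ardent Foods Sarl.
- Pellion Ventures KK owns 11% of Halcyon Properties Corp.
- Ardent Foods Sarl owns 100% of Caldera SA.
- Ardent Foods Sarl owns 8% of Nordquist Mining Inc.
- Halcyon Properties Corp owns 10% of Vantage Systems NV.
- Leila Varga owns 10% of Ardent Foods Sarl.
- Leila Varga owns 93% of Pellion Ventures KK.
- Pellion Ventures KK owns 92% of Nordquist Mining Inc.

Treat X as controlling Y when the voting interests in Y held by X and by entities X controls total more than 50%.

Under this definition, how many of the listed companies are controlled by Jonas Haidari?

1

Jonas holds 59% of Halcyon, so Jonas controls Halcyon.
No other company's threshold is met.
Jonas controls 1 company.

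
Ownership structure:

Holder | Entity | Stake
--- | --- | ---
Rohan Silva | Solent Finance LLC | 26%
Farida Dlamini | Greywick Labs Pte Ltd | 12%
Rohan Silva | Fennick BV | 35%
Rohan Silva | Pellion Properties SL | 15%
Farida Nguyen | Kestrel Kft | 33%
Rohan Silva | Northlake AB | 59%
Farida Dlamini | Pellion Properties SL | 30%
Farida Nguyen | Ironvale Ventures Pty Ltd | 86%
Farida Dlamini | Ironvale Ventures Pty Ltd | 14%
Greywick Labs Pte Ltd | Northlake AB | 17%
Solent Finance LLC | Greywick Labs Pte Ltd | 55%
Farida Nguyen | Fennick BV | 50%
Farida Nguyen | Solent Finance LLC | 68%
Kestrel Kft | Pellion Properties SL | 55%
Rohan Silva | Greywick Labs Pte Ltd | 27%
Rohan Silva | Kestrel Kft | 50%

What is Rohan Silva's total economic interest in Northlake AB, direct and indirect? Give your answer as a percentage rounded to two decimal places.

66.02%

Rohan reaches Northlake along 3 paths.
Via Solent → Greywick: 26% × 55% × 17% = 2.431%.
Via Greywick: 27% × 17% = 4.59%.
Direct stake: 59% = 59%.
Total: 2.431% + 4.59% + 59% = 66.021%.
Rounded: 66.02%.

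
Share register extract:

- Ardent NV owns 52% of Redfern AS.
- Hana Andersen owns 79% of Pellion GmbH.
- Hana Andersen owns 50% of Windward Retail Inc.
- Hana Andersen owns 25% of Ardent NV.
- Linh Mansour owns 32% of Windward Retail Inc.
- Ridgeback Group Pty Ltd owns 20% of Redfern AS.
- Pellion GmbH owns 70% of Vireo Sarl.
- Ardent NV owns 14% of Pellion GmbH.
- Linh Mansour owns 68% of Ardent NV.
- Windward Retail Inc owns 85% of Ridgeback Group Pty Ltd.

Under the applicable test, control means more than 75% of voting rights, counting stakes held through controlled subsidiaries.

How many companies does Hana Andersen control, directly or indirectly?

1

Hana holds 79% of Pellion, so Hana controls Pellion.
No other company's threshold is met.
Hana controls 1 company.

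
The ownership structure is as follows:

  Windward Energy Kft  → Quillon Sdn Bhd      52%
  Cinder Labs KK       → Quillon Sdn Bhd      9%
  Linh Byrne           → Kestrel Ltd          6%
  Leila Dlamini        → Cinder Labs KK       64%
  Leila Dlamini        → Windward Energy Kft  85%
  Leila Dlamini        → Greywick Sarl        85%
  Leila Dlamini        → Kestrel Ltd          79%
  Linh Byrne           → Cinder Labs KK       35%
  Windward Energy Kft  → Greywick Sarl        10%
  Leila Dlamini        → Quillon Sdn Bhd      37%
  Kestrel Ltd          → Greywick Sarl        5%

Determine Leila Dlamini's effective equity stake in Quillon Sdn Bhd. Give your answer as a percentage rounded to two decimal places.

Leila reaches Quillon along 3 paths.
Direct stake: 37% = 37%.
Via Windward: 85% × 52% = 44.2%.
Via Cinder: 64% × 9% = 5.76%.
Total: 37% + 44.2% + 5.76% = 86.96%.

86.96%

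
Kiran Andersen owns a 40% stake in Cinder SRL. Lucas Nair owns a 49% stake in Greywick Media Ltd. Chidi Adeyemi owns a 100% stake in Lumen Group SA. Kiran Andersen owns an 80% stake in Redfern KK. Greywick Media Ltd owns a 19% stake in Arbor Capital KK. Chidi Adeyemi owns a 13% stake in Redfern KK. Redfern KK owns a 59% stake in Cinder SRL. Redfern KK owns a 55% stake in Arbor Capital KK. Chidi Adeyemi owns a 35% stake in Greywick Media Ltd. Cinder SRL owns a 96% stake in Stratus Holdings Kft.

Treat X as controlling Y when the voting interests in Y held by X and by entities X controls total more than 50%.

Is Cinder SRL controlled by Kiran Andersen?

Kiran holds 80% of Redfern, so Kiran controls Redfern.
Kiran and Redfern together hold 40% + 59% = 99% of Cinder, so Kiran controls Cinder.

Yes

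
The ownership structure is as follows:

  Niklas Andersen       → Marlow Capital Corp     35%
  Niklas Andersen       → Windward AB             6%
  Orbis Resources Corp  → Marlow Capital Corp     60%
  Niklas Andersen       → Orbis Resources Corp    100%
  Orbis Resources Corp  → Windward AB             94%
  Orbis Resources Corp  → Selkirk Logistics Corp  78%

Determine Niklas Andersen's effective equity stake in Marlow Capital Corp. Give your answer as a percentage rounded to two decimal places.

Niklas reaches Marlow along 2 paths.
Direct stake: 35% = 35%.
Via Orbis: 100% × 60% = 60%.
Total: 35% + 60% = 95%.
Rounded: 95.00%.

95.00%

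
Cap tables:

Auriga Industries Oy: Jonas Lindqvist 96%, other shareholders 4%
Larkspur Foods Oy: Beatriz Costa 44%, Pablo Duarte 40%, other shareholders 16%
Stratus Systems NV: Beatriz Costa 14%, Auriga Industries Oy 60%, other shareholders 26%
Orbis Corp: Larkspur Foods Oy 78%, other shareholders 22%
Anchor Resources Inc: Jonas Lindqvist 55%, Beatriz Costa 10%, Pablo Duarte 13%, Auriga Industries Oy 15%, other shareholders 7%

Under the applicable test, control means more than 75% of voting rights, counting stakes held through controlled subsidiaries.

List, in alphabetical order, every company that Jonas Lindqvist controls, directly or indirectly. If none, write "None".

Auriga Industries Oy

Jonas holds 96% of Auriga, so Jonas controls Auriga.
No other company's threshold is met.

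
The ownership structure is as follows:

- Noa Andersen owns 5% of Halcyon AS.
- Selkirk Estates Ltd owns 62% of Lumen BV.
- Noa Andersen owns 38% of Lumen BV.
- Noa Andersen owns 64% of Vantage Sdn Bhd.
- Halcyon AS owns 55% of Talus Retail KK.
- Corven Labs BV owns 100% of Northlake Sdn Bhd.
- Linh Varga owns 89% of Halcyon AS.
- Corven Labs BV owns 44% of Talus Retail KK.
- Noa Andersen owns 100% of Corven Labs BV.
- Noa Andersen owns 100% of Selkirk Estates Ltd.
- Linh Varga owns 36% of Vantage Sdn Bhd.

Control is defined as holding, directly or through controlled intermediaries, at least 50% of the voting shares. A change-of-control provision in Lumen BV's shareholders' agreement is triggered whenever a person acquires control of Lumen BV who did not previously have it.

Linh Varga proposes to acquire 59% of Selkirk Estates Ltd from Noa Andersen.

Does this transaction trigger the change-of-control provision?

Yes

The purchase adds only to Linh's holdings (Noa's stake shrinks), so Linh is the only person who could newly come to control Lumen.
Linh holds 89% of Halcyon, so Linh controls Halcyon.
Halcyon holds 55% of Talus, so Linh controls Talus.
Neither Linh nor any entity Linh controls holds any voting interest in Lumen.
So before the transaction, Linh does not control Lumen.
After the purchase, Linh holds 59% of Selkirk directly, and Noa's stake falls to 41%.
Linh holds 59% of Selkirk, so Linh controls Selkirk.
Selkirk holds 62% of Lumen, so Linh controls Lumen.
Linh did not control Lumen before and does after, so the clause is triggered.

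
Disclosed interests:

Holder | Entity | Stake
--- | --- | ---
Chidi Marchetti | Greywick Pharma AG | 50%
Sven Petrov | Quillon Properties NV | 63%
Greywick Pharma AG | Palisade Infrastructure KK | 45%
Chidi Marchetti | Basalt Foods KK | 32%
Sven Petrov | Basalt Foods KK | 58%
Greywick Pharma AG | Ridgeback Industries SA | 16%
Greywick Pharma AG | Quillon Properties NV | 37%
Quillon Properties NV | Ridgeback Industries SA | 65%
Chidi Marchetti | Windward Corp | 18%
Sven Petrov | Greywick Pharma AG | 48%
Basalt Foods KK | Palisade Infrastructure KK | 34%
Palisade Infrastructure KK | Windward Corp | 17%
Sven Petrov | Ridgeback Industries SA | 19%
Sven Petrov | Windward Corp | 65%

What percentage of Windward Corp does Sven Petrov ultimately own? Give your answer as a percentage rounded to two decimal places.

Sven reaches Windward along 3 paths.
Via Greywick → Palisade: 48% × 45% × 17% = 3.672%.
Via Basalt → Palisade: 58% × 34% × 17% = 3.3524%.
Direct stake: 65% = 65%.
Total: 3.672% + 3.3524% + 65% = 72.0244%.
Rounded: 72.02%.

72.02%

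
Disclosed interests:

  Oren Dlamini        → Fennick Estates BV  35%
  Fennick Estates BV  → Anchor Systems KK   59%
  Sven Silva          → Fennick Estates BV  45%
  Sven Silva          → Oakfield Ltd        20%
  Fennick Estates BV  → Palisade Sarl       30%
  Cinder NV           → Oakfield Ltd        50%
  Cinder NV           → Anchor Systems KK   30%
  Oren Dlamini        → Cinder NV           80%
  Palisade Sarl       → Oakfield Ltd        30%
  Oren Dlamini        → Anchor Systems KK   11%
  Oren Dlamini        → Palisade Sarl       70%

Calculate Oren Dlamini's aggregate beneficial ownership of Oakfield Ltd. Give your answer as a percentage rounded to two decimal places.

64.15%

Oren reaches Oakfield along 3 paths.
Via Fennick → Palisade: 35% × 30% × 30% = 3.15%.
Via Palisade: 70% × 30% = 21%.
Via Cinder: 80% × 50% = 40%.
Total: 3.15% + 21% + 40% = 64.15%.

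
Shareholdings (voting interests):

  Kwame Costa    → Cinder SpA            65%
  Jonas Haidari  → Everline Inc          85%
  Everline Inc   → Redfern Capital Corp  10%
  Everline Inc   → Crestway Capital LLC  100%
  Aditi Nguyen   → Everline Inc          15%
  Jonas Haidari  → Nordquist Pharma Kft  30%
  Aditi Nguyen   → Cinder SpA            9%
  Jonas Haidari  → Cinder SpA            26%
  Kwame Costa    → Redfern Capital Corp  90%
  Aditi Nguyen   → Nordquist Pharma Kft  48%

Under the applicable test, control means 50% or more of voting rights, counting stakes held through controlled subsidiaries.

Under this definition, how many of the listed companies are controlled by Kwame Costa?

Kwame holds 65% of Cinder, so Kwame controls Cinder.
Kwame holds 90% of Redfern, so Kwame controls Redfern.
No other company's threshold is met.
Kwame controls 2 companies.

2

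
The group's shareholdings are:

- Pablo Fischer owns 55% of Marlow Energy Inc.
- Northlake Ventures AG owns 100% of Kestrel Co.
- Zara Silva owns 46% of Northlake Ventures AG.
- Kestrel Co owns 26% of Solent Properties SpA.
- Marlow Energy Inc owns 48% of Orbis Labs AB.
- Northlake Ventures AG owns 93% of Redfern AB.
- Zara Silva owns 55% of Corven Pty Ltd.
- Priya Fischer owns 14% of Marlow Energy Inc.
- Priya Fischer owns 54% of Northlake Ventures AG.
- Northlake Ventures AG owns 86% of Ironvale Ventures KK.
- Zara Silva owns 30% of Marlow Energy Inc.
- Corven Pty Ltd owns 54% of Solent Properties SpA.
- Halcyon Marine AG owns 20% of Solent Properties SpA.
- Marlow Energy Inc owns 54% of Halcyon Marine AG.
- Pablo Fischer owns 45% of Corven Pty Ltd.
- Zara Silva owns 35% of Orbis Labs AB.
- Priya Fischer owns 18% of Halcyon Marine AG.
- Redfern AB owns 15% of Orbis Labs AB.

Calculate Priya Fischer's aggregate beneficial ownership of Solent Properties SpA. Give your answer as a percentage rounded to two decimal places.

Priya reaches Solent along 3 paths.
Via Northlake → Kestrel: 54% × 100% × 26% = 14.04%.
Via Marlow → Halcyon: 14% × 54% × 20% = 1.512%.
Via Halcyon: 18% × 20% = 3.6%.
Total: 14.04% + 1.512% + 3.6% = 19.152%.
Rounded: 19.15%.

19.15%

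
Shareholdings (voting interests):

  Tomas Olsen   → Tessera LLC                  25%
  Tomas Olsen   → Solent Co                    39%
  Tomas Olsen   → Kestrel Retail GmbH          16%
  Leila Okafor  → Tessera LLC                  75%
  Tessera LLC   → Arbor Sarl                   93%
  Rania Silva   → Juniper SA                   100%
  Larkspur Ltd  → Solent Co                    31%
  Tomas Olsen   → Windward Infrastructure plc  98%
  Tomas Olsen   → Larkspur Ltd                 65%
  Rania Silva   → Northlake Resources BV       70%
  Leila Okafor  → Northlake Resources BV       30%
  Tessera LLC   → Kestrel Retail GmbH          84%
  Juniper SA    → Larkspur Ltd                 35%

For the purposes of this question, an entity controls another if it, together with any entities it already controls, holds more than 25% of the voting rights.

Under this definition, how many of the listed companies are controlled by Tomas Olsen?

3

Tomas holds 65% of Larkspur, so Tomas controls Larkspur.
Larkspur and Tomas together hold 31% + 39% = 70% of Solent, so Tomas controls Solent.
Tomas holds 98% of Windward, so Tomas controls Windward.
No other company's threshold is met.
Tomas controls 3 companies.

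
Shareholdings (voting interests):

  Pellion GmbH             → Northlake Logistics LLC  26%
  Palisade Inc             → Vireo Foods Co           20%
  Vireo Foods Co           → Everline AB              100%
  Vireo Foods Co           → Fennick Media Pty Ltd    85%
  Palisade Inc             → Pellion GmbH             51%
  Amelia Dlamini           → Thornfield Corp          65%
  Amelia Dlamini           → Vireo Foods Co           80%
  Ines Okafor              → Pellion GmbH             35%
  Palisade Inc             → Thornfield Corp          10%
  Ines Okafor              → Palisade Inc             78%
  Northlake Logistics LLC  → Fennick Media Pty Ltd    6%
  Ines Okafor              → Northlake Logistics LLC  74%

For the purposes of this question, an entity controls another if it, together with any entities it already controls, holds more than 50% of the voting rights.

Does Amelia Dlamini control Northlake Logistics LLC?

No

Amelia holds 80% of Vireo, so Amelia controls Vireo.
Amelia holds 65% of Thornfield, so Amelia controls Thornfield.
Vireo holds 85% of Fennick, so Amelia controls Fennick.
Vireo holds 100% of Everline, so Amelia controls Everline.
Neither Amelia nor any entity Amelia controls holds any voting interest in Northlake.
So Amelia does not control Northlake.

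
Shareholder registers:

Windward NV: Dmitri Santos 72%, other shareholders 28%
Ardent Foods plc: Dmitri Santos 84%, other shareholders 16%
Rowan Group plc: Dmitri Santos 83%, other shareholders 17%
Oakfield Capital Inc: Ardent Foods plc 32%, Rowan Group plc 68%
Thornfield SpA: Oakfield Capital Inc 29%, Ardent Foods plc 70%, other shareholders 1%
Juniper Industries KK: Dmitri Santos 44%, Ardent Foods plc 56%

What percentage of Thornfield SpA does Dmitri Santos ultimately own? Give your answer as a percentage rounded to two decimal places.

82.96%

Dmitri reaches Thornfield along 3 paths.
Via Ardent → Oakfield: 84% × 32% × 29% = 7.7952%.
Via Rowan → Oakfield: 83% × 68% × 29% = 16.3676%.
Via Ardent: 84% × 70% = 58.8%.
Total: 7.7952% + 16.3676% + 58.8% = 82.9628%.
Rounded: 82.96%.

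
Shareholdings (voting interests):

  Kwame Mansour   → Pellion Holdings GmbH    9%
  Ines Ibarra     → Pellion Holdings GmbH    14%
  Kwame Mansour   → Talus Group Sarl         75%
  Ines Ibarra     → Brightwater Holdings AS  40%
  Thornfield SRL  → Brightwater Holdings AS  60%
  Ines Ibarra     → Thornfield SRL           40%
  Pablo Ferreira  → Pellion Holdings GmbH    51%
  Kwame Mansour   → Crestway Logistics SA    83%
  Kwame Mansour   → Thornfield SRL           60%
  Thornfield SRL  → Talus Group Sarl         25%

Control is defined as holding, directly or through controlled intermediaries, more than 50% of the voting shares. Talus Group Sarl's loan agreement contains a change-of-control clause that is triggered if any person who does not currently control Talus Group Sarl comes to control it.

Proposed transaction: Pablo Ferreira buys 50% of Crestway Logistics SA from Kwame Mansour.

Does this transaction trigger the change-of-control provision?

The purchase adds only to Pablo's holdings (Kwame's stake shrinks), so Pablo is the only person who could newly come to control Talus.
Pablo holds 51% of Pellion, so Pablo controls Pellion.
Neither Pablo nor any entity Pablo controls holds any voting interest in Talus.
So before the transaction, Pablo does not control Talus.
After the purchase, Pablo holds 50% of Crestway directly, and Kwame's stake falls to 33%.
Pablo's side now holds 50% of Crestway, not > 50%, so Pablo still does not control Crestway.
After the transaction, neither Pablo nor any entity Pablo controls holds a voting interest in Talus, so Pablo still does not control it.
No new person acquires control, so the clause is not triggered.

No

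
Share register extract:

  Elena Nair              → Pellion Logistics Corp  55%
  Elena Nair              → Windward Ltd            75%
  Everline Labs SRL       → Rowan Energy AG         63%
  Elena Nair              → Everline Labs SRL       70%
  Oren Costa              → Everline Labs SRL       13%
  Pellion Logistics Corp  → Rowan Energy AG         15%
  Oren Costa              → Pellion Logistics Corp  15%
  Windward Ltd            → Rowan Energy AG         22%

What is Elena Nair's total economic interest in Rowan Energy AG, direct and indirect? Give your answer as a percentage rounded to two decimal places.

Elena reaches Rowan along 3 paths.
Via Everline: 70% × 63% = 44.1%.
Via Pellion: 55% × 15% = 8.25%.
Via Windward: 75% × 22% = 16.5%.
Total: 44.1% + 8.25% + 16.5% = 68.85%.

68.85%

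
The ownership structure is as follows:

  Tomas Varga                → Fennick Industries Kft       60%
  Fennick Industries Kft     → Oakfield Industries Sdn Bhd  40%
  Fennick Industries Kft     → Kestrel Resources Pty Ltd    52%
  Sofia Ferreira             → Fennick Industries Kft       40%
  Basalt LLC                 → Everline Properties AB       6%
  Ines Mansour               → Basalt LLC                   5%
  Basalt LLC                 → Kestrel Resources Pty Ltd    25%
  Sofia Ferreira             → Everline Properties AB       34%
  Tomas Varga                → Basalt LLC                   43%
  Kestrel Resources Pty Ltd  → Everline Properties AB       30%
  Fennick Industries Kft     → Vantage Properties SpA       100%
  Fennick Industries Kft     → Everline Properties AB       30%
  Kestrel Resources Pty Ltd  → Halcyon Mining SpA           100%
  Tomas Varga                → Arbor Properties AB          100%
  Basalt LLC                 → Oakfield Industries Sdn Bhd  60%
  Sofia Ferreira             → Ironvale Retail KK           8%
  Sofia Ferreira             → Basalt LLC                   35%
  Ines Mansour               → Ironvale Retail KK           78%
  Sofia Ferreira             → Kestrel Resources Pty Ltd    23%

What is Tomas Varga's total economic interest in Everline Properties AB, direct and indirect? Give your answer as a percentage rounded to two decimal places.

33.17%

Tomas reaches Everline along 4 paths.
Via Fennick → Kestrel: 60% × 52% × 30% = 9.36%.
Via Basalt → Kestrel: 43% × 25% × 30% = 3.225%.
Via Fennick: 60% × 30% = 18%.
Via Basalt: 43% × 6% = 2.58%.
Total: 9.36% + 3.225% + 18% + 2.58% = 33.165%.
Rounded: 33.17%.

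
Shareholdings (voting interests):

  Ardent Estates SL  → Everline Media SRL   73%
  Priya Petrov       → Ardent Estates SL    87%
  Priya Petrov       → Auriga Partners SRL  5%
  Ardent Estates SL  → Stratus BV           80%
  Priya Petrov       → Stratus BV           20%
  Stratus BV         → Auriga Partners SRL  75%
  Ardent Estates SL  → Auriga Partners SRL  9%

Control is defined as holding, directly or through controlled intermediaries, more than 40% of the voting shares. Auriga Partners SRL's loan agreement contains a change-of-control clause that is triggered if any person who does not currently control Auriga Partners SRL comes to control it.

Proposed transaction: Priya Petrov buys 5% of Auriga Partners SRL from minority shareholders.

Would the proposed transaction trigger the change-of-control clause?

The purchase changes only Priya's holdings, so Priya is the only person who could newly come to control Auriga.
Priya holds 87% of Ardent, so Priya controls Ardent.
Ardent and Priya together hold 80% + 20% = 100% of Stratus, so Priya controls Stratus.
Priya and Stratus and Ardent together hold 5% + 75% + 9% = 89% of Auriga, so Priya controls Auriga.
So Priya already controls Auriga before the transaction.
After the purchase, Priya's direct stake in Auriga rises to 5% + 5% = 10%.
Priya controlled Auriga already, so this is not a new person acquiring control; every other person's position is unchanged or reduced.
No new person acquires control, so the clause is not triggered.

No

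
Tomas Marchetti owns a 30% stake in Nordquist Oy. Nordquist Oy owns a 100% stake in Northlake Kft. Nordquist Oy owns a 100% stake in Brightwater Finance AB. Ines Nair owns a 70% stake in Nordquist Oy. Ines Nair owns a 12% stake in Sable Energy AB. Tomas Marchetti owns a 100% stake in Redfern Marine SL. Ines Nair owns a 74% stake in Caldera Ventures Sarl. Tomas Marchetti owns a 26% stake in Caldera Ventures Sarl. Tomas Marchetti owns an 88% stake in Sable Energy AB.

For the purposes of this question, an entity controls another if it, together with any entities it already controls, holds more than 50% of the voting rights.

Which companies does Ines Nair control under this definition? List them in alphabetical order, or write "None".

Brightwater Finance AB, Caldera Ventures Sarl, Nordquist Oy, Northlake Kft

Ines holds 70% of Nordquist, so Ines controls Nordquist.
Nordquist holds 100% of Brightwater, so Ines controls Brightwater.
Nordquist holds 100% of Northlake, so Ines controls Northlake.
Ines holds 74% of Caldera, so Ines controls Caldera.
No other company's threshold is met.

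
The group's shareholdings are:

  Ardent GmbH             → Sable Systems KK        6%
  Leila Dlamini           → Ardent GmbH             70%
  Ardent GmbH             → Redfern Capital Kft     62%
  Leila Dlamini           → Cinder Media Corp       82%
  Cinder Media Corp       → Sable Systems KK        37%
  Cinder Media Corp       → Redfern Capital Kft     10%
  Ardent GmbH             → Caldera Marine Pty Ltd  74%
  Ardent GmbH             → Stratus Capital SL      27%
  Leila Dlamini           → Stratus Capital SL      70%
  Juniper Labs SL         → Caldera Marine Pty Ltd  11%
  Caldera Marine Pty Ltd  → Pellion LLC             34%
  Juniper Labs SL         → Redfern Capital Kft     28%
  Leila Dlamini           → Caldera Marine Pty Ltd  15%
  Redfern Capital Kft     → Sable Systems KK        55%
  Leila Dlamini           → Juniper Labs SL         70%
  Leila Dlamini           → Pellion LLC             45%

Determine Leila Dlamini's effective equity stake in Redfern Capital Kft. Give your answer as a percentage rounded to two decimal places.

Leila reaches Redfern along 3 paths.
Via Juniper: 70% × 28% = 19.6%.
Via Cinder: 82% × 10% = 8.2%.
Via Ardent: 70% × 62% = 43.4%.
Total: 19.6% + 8.2% + 43.4% = 71.2%.
Rounded: 71.20%.

71.20%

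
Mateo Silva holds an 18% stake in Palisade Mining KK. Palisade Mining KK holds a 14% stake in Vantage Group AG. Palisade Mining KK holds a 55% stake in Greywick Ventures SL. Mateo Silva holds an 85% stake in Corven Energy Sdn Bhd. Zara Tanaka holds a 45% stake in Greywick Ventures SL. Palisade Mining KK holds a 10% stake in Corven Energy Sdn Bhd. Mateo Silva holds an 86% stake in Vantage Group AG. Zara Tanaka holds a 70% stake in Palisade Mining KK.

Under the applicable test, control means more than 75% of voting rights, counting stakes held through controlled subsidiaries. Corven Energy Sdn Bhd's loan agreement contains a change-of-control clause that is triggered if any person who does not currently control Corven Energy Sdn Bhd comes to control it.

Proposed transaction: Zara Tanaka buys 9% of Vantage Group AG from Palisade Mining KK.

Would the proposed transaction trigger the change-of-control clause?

No

The purchase adds only to Zara's holdings (Palisade's stake shrinks), so Zara is the only person who could newly come to control Corven.
Zara's largest direct stake is 70% in Palisade, which does not meet the threshold, so Zara controls no company.
Neither Zara nor any entity Zara controls holds any voting interest in Corven.
So before the transaction, Zara does not control Corven.
After the purchase, Zara holds 9% of Vantage directly, and Palisade's stake falls to 5%.
Zara's side now holds 9% of Vantage, not > 75%, so Zara still does not control Vantage.
After the transaction, neither Zara nor any entity Zara controls holds a voting interest in Corven, so Zara still does not control it.
No new person acquires control, so the clause is not triggered.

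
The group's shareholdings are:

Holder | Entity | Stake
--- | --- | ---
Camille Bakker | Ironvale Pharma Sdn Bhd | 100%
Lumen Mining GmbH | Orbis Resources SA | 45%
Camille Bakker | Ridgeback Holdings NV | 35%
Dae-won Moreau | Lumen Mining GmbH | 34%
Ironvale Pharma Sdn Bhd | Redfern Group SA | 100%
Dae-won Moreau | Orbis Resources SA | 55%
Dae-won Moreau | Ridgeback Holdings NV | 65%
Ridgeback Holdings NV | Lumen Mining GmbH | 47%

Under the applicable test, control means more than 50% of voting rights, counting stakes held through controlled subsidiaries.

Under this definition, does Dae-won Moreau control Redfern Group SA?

Dae-won holds 65% of Ridgeback, so Dae-won controls Ridgeback.
Ridgeback and Dae-won together hold 47% + 34% = 81% of Lumen, so Dae-won controls Lumen.
Dae-won and Lumen together hold 55% + 45% = 100% of Orbis, so Dae-won controls Orbis.
Neither Dae-won nor any entity Dae-won controls holds any voting interest in Redfern.
So Dae-won does not control Redfern.

No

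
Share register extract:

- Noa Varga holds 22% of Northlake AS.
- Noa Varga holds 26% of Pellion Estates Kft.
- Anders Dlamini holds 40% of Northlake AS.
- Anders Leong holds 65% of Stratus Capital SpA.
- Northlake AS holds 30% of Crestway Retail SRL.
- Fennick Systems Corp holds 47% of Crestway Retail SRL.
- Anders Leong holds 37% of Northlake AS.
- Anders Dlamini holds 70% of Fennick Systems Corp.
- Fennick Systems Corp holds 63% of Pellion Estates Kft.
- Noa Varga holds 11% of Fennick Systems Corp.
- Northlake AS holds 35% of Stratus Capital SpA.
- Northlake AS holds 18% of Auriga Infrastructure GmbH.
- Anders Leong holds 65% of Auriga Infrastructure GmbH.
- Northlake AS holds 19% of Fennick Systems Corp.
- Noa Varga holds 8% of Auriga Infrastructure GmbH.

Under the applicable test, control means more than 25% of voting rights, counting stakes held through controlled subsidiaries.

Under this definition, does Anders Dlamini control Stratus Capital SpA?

Anders Dlamini holds 40% of Northlake, so Anders Dlamini controls Northlake.
Northlake holds 35% of Stratus, so Anders Dlamini controls Stratus.

Yes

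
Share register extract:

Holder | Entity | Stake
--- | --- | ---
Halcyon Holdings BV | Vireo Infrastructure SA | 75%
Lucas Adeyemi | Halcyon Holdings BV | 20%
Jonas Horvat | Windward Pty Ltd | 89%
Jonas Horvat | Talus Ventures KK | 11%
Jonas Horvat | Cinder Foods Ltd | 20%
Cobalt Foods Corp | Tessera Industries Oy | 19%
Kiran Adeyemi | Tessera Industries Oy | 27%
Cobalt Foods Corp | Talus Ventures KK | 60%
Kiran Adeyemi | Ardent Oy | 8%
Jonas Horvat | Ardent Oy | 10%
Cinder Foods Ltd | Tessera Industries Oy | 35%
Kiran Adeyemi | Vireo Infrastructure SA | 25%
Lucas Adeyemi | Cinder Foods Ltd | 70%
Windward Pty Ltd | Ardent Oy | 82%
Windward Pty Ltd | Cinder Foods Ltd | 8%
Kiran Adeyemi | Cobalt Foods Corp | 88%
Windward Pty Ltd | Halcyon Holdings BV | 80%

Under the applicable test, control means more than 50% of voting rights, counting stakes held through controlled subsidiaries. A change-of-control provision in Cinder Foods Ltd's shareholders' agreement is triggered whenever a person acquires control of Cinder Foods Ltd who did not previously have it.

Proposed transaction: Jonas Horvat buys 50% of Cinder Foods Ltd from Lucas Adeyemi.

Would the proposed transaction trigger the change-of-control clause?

Yes

The purchase adds only to Jonas's holdings (Lucas's stake shrinks), so Jonas is the only person who could newly come to control Cinder.
Jonas holds 89% of Windward, so Jonas controls Windward.
Windward and Jonas together hold 82% + 10% = 92% of Ardent, so Jonas controls Ardent.
Windward holds 80% of Halcyon, so Jonas controls Halcyon.
Halcyon holds 75% of Vireo, so Jonas controls Vireo.
In Cinder, Jonas's side holds only 8% + 20% = 28%, not > 50%.
So before the transaction, Jonas does not control Cinder.
After the purchase, Jonas's direct stake in Cinder rises to 20% + 50% = 70%, and Lucas's stake falls to 20%.
Windward and Jonas together hold 8% + 70% = 78% of Cinder, so Jonas controls Cinder.
Jonas did not control Cinder before and does after, so the clause is triggered.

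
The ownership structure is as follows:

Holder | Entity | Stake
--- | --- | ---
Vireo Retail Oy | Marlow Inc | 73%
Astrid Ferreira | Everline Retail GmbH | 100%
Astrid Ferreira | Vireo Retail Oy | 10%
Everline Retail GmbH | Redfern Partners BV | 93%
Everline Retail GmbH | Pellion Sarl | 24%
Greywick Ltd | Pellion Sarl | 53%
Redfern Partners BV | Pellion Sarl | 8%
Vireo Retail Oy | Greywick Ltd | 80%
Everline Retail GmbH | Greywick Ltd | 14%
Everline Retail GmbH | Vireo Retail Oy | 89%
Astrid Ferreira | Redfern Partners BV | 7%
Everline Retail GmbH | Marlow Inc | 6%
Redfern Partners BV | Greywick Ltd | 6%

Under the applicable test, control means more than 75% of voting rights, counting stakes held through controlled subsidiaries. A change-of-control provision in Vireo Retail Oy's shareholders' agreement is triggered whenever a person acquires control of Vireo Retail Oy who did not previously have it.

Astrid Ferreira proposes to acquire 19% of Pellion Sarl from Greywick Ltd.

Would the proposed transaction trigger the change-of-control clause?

The purchase adds only to Astrid's holdings (Greywick's stake shrinks), so Astrid is the only person who could newly come to control Vireo.
Astrid holds 100% of Everline, so Astrid controls Everline.
Astrid and Everline together hold 10% + 89% = 99% of Vireo, so Astrid controls Vireo.
So Astrid already controls Vireo before the transaction.
After the purchase, Astrid holds 19% of Pellion directly, and Greywick's stake falls to 34%.
Astrid controlled Vireo already, so this is not a new person acquiring control; every other person's position is unchanged or reduced.
No new person acquires control, so the clause is not triggered.

No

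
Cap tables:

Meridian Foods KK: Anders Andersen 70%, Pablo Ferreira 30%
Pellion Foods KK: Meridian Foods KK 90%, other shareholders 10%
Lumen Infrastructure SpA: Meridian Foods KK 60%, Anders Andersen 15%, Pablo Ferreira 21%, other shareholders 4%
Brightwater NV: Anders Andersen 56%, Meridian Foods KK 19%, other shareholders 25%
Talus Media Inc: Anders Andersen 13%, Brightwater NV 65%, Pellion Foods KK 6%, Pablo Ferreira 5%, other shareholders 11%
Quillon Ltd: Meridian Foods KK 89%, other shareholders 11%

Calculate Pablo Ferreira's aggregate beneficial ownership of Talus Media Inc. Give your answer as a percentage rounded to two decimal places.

10.33%

Pablo reaches Talus along 3 paths.
Via Meridian → Brightwater: 30% × 19% × 65% = 3.705%.
Via Meridian → Pellion: 30% × 90% × 6% = 1.62%.
Direct stake: 5% = 5%.
Total: 3.705% + 1.62% + 5% = 10.325%.
Rounded: 10.33%.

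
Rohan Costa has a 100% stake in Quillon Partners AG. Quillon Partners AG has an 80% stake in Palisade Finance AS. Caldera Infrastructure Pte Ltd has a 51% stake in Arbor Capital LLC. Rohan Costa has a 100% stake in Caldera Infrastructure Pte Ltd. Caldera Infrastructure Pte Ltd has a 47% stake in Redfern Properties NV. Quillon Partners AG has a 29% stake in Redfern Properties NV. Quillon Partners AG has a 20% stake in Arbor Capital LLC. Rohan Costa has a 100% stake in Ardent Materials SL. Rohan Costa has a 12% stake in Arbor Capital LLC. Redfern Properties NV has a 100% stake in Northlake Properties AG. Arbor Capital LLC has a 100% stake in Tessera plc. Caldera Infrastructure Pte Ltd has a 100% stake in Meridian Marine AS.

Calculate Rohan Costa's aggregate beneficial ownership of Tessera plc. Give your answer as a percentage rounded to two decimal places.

83.00%

Rohan reaches Tessera along 3 paths.
Via Caldera → Arbor: 100% × 51% × 100% = 51%.
Via Quillon → Arbor: 100% × 20% × 100% = 20%.
Via Arbor: 12% × 100% = 12%.
Total: 51% + 20% + 12% = 83%.
Rounded: 83.00%.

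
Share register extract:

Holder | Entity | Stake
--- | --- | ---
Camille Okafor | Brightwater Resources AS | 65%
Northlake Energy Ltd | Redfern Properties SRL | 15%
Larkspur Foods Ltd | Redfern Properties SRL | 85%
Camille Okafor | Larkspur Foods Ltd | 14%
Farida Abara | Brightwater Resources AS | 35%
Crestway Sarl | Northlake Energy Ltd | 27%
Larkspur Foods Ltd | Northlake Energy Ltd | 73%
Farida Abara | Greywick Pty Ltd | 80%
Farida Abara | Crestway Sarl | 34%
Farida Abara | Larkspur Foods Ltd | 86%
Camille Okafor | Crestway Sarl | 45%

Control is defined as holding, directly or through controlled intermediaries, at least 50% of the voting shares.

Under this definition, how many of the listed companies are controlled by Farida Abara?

4

Farida holds 86% of Larkspur, so Farida controls Larkspur.
Larkspur holds 73% of Northlake, so Farida controls Northlake.
Northlake and Larkspur together hold 15% + 85% = 100% of Redfern, so Farida controls Redfern.
Farida holds 80% of Greywick, so Farida controls Greywick.
No other company's threshold is met.
Farida controls 4 companies.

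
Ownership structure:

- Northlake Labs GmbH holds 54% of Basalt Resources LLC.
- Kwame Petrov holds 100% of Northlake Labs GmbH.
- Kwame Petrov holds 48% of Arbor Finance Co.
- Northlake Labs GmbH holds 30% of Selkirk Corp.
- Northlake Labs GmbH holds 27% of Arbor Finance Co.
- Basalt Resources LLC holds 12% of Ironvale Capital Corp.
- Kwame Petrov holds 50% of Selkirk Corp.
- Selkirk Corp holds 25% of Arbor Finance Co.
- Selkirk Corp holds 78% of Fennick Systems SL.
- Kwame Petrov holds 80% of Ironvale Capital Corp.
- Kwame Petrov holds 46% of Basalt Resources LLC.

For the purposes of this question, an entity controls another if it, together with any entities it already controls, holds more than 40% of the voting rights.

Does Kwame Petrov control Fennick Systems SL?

Yes

Kwame holds 100% of Northlake, so Kwame controls Northlake.
Northlake and Kwame together hold 30% + 50% = 80% of Selkirk, so Kwame controls Selkirk.
Selkirk holds 78% of Fennick, so Kwame controls Fennick.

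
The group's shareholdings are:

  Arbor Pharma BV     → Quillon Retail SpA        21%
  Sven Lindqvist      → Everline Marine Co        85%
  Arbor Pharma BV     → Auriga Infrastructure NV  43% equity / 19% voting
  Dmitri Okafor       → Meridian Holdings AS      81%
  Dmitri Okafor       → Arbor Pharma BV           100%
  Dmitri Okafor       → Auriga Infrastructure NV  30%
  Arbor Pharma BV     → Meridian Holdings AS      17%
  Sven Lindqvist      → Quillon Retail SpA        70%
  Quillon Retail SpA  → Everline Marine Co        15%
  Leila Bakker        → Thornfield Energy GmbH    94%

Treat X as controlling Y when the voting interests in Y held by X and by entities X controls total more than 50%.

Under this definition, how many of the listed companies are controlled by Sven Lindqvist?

2

Sven holds 70% of Quillon, so Sven controls Quillon.
Quillon and Sven together hold 15% + 85% = 100% of Everline, so Sven controls Everline.
No other company's threshold is met.
Sven controls 2 companies.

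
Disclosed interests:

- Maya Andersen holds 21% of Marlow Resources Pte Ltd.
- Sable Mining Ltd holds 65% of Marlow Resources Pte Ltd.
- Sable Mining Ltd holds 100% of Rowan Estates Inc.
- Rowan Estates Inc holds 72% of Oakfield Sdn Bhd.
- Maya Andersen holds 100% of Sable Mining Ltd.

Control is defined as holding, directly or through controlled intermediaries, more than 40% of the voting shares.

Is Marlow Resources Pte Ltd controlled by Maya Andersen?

Yes

Maya holds 100% of Sable, so Maya controls Sable.
Maya and Sable together hold 21% + 65% = 86% of Marlow, so Maya controls Marlow.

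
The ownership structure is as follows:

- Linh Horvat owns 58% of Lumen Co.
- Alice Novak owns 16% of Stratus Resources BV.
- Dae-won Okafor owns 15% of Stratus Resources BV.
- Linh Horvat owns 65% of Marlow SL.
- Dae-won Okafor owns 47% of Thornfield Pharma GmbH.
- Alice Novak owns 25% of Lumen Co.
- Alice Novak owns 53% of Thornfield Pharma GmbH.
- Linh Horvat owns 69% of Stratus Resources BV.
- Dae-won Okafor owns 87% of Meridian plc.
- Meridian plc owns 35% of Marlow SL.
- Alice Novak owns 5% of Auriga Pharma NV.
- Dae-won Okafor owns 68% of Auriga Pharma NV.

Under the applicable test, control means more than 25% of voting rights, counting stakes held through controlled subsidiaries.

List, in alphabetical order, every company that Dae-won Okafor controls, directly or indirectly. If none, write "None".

Dae-won holds 47% of Thornfield, so Dae-won controls Thornfield.
Dae-won holds 87% of Meridian, so Dae-won controls Meridian.
Dae-won holds 68% of Auriga, so Dae-won controls Auriga.
Meridian holds 35% of Marlow, so Dae-won controls Marlow.
No other company's threshold is met.

Auriga Pharma NV, Marlow SL, Meridian plc, Thornfield Pharma GmbH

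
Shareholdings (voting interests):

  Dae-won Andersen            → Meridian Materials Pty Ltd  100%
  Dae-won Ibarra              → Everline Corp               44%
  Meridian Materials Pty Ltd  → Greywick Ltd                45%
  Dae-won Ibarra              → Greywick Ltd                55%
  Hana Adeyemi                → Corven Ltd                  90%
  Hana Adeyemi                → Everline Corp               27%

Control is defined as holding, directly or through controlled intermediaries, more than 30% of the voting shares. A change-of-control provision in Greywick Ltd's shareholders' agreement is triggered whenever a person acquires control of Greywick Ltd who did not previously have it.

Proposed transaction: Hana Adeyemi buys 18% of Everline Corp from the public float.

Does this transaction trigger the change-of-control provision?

No

The purchase changes only Hana's holdings, so Hana is the only person who could newly come to control Greywick.
Hana holds 90% of Corven, so Hana controls Corven.
Neither Hana nor any entity Hana controls holds any voting interest in Greywick.
So before the transaction, Hana does not control Greywick.
After the purchase, Hana's direct stake in Everline rises to 27% + 18% = 45%.
Hana holds 45% of Everline, so Hana controls Everline.
After the transaction, neither Hana nor any entity Hana controls holds a voting interest in Greywick, so Hana still does not control it.
No new person acquires control, so the clause is not triggered.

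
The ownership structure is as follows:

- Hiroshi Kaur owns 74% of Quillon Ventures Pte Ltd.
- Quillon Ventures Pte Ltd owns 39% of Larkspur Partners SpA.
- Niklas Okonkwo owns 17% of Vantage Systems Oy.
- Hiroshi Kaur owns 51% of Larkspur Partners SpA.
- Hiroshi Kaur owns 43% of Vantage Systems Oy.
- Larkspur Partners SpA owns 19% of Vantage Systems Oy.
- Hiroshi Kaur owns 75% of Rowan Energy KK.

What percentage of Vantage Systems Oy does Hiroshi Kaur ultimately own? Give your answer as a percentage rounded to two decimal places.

58.17%

Hiroshi reaches Vantage along 3 paths.
Direct stake: 43% = 43%.
Via Quillon → Larkspur: 74% × 39% × 19% = 5.4834%.
Via Larkspur: 51% × 19% = 9.69%.
Total: 43% + 5.4834% + 9.69% = 58.1734%.
Rounded: 58.17%.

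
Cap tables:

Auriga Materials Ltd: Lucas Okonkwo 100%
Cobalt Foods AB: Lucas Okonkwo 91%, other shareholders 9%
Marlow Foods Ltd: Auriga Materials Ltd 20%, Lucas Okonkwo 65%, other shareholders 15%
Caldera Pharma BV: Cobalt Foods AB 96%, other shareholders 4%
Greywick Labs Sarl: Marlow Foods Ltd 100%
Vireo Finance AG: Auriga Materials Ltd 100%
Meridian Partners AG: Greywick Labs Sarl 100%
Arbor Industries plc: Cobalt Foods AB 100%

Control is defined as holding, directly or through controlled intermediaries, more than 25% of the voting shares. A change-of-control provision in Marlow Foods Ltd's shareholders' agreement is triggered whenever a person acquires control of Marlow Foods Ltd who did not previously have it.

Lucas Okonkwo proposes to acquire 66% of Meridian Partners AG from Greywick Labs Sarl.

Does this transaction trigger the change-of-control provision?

No

The purchase adds only to Lucas's holdings (Greywick's stake shrinks), so Lucas is the only person who could newly come to control Marlow.
Lucas holds 100% of Auriga, so Lucas controls Auriga.
Auriga and Lucas together hold 20% + 65% = 85% of Marlow, so Lucas controls Marlow.
So Lucas already controls Marlow before the transaction.
After the purchase, Lucas holds 66% of Meridian directly, and Greywick's stake falls to 34%.
Lucas controlled Marlow already, so this is not a new person acquiring control; every other person's position is unchanged or reduced.
No new person acquires control, so the clause is not triggered.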